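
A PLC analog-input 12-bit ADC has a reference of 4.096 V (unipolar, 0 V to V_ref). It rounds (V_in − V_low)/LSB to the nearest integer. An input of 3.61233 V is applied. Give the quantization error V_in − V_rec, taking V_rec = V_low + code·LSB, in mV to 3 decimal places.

0.330 mV

Step size: 4.096 V ÷ 2^12 = 1.000 mV.
(3.61233 − 0)/0.001 = 3612.3300; round gives code 3612.
Reconstructed: 3.612 V.
Difference: 0.00033 V → 0.330 mV.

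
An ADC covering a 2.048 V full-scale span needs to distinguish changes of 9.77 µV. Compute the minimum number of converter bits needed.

Number of steps required ≥ 2.048 V / 9.77 µV = 209621.29.
Need 2^N ≥ 209621.29; 2^17 = 131072, 2^18 = 262144.
Minimum N = 18.

18 bits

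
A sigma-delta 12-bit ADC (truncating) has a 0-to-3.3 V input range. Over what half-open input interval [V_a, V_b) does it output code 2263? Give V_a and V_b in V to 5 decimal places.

LSB = 3.3/2^12 = 0.806 mV.
V_a = V_low + 2263·LSB = 1.82322 V; V_b = V_low + 2264·LSB = 1.82402 V.

[1.82322 V, 1.82402 V)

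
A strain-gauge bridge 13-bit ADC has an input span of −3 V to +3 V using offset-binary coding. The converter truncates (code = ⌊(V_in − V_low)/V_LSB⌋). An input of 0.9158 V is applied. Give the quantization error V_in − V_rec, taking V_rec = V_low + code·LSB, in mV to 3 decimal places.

LSB = 6/2^13 = 0.732 mV.
(V_in − V_low)/LSB = (0.9158 − (−3))/0.000732422 = 5346.3723 → code 5346 (floor).
Reconstructed: 0.91552734 V.
Error = 0.9158 − 0.91552734 = 0.000272656 V = 0.273 mV.

0.273 mV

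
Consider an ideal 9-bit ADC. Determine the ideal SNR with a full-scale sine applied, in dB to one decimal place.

55.9 dB

SNR ≈ 6.02·N + 1.76 dB = 6.02·9 + 1.76 = 55.94 dB.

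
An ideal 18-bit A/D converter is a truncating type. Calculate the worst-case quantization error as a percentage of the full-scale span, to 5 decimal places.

0.00038 %

Truncating → worst-case error = 1 LSB = V_FS/2^18, so 100/262144 = 0.00038147 % of full scale.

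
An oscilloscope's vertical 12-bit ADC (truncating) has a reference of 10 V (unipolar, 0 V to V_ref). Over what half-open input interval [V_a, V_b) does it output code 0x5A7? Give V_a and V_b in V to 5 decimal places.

LSB = 10/2^12 = 2.441 mV.
Code 0x5A7 = 1447 decimal.
V_a = V_low + 1447·LSB = 3.53271 V; V_b = V_low + 1448·LSB = 3.53516 V.

[3.53271 V, 3.53516 V)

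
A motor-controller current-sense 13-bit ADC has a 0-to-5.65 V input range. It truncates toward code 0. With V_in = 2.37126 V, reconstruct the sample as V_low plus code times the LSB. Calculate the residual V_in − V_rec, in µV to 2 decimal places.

80.80 µV

LSB = 5.65/2^13 = 0.690 mV.
Scaled input = 3438.1172 LSBs, so code = 3438.
V_rec = 0 + 3438·0.000689697 = 2.3711792 V.
Difference: 8.08008e-05 V → 80.80 µV.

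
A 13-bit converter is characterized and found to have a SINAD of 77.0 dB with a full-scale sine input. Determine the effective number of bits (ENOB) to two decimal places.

ENOB = (SINAD − 1.76) / 6.02 = (77.0 − 1.76)/6.02 = 12.498.

12.50 bits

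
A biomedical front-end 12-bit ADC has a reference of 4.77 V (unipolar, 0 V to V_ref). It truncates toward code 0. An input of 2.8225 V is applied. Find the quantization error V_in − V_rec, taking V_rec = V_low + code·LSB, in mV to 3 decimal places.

0.793 mV

One LSB is 4.77 V / 4096 = 1.165 mV.
(2.8225 − 0)/0.00116455 = 2423.6813; ⌊·⌋ gives code 2423.
Reconstructed: 2.8217065 V.
V_in − V_rec = 0.000793457 V = 0.793 mV.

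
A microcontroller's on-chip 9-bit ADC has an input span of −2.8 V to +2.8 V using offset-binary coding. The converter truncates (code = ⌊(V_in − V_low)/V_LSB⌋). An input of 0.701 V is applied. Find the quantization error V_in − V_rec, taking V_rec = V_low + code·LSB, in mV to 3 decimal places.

1.000 mV

LSB = 5.6/2^9 = 10.938 mV.
(0.701 − (−2.8))/0.0109375 = 320.0914; ⌊·⌋ gives code 320.
Code 320 maps back to (−2.8) + 320×0.0109375 V = 0.7 V.
V_in − V_rec = 0.001 V = 1.000 mV.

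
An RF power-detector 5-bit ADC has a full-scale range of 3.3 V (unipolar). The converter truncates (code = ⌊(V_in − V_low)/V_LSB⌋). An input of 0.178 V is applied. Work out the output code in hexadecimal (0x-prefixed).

code 0x1 (decimal 1)

Full-scale span = 3.3 V; LSB = 3.3/2^5 = 103.125 mV.
(0.178 − 0) / 0.103125 = 1.726 LSBs.
⌊·⌋(1.726) = 1.
In hexadecimal (0x-prefixed): 0x1.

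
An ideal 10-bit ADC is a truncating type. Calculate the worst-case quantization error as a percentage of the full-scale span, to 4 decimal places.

0.0977 %

Truncating → worst-case error = 1 LSB = V_FS/2^10, so 100/1024 = 0.0976562 % of full scale.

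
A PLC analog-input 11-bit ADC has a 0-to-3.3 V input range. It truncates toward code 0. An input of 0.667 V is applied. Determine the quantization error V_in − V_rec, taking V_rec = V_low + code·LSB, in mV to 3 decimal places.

Step size: 3.3 V ÷ 2^11 = 1.611 mV.
(0.667 − 0)/0.00161133 = 413.9442; ⌊·⌋ gives code 413.
Reconstructed: 0.66547852 V.
Error = 0.667 − 0.66547852 = 0.00152148 V = 1.521 mV.

1.521 mV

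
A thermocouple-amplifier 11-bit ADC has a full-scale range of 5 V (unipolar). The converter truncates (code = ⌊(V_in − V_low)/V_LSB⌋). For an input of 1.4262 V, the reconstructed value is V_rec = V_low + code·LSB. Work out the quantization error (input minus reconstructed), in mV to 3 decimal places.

LSB = 5/2^11 = 2.441 mV.
(1.4262 − 0)/0.00244141 = 584.1715; ⌊·⌋ gives code 584.
V_rec = 0 + 584·0.00244141 = 1.4257812 V.
Difference: 0.00041875 V → 0.419 mV.

0.419 mV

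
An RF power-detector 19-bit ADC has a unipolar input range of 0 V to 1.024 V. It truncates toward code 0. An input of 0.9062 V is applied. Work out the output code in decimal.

code 463974

Full-scale span = 1.024 V; LSB = 1.024/2^19 = 1.95 µV.
Input sits at 463974.400 steps above V_low.
Floor → code 463974.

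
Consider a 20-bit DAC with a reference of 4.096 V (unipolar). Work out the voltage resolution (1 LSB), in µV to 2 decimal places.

3.91 µV

Full-scale span = 4.096 V.
LSB = 4.096 / 2^20 = 4.096 / 1048576 = 3.90625e-06 V = 3.91 µV.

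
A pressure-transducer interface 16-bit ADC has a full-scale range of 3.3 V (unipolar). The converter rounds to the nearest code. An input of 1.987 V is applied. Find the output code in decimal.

code 39461

Full-scale span = 3.3 V; LSB = 3.3/2^16 = 50.35 µV.
(V_in − V_low)/LSB = (1.987 − 0) / 5.0354e-05 = 39460.616.
Round → code 39461.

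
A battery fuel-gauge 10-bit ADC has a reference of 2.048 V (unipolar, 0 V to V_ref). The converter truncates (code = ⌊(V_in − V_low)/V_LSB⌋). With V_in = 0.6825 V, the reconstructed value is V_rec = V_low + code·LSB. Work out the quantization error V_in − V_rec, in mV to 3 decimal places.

0.500 mV

One LSB is 2.048 V / 1024 = 2.000 mV.
(V_in − V_low)/LSB = (0.6825 − 0)/0.002 = 341.2500 → code 341 (floor).
V_rec = 0 + 341·0.002 = 0.682 V.
Error = 0.6825 − 0.682 = 0.0005 V = 0.500 mV.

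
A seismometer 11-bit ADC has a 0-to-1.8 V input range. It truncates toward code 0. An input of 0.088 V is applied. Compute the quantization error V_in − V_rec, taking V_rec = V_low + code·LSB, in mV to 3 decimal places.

0.109 mV

Step size: 1.8 V ÷ 2^11 = 0.879 mV.
Scaled input = 100.1244 LSBs, so code = 100.
Code 100 maps back to 0 + 100×0.000878906 V = 0.087890625 V.
Error = 0.088 − 0.087890625 = 0.000109375 V = 0.109 mV.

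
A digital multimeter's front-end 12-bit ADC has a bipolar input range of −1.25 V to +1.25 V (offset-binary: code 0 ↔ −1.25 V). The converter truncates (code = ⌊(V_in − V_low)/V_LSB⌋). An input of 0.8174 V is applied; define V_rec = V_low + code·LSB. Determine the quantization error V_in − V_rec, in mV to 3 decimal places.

Step size: 2.5 V ÷ 2^12 = 0.610 mV.
(V_in − V_low)/LSB = (0.8174 − (−1.25))/0.000610352 = 3387.2282 → code 3387 (floor).
V_rec = (−1.25) + 3387·0.000610352 = 0.81726074 V.
Difference: 0.000139258 V → 0.139 mV.

0.139 mV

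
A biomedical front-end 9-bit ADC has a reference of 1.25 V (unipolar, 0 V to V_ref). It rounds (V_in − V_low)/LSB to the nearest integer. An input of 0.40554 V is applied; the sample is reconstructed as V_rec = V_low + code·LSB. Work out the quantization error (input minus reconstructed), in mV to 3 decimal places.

0.267 mV

LSB = 1.25/2^9 = 2.441 mV.
Scaled input = 166.1092 LSBs, so code = 166.
Reconstructed: 0.40527344 V.
Error = 0.40554 − 0.40527344 = 0.000266562 V = 0.267 mV.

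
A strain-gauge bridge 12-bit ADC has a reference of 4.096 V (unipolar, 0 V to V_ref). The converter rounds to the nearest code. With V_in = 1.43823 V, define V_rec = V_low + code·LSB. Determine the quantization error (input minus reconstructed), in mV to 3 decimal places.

0.230 mV

LSB = 4.096/2^12 = 1.000 mV.
(1.43823 − 0)/0.001 = 1438.2300; round gives code 1438.
Code 1438 maps back to 0 + 1438×0.001 V = 1.438 V.
Error = 1.43823 − 1.438 = 0.00023 V = 0.230 mV.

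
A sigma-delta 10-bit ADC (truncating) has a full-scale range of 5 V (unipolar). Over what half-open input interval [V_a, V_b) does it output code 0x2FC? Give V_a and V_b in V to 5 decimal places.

[3.73047 V, 3.73535 V)

LSB = 5/2^10 = 4.883 mV.
Code 0x2FC = 764 decimal.
V_a = V_low + 764·LSB = 3.73047 V; V_b = V_low + 765·LSB = 3.73535 V.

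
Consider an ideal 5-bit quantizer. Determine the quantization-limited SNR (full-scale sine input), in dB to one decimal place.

SNR ≈ 6.02·N + 1.76 dB = 6.02·5 + 1.76 = 31.86 dB.

31.9 dB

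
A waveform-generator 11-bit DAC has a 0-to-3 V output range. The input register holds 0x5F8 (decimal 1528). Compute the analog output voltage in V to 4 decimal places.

LSB = 3 V / 2^11 = 1.465 mV.
Code 0x5F8 = 1528 decimal.
V_out = 0 + 1528 × 0.00146484 V = 2.23828 V.

2.2383 V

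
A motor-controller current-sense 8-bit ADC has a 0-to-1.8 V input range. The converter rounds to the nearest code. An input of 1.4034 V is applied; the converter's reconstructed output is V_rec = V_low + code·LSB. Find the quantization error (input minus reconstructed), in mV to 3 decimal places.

-2.850 mV

LSB = 1.8/2^8 = 7.031 mV.
(V_in − V_low)/LSB = (1.4034 − 0)/0.00703125 = 199.5947 → code 200 (round).
Reconstructed: 1.40625 V.
Error = 1.4034 − 1.40625 = -0.00285 V = -2.850 mV.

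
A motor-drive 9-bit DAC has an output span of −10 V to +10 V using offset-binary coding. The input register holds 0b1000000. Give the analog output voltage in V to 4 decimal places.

LSB = 20 V / 2^9 = 39.062 mV.
Code 0b1000000 = 64 decimal.
V_out = (−10) + 64 × 0.0390625 V = -7.5 V.

-7.5000 V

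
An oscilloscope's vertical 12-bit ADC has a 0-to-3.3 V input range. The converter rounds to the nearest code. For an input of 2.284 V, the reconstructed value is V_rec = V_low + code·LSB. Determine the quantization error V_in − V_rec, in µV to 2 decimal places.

-57.62 µV

One LSB is 3.3 V / 4096 = 0.806 mV.
Scaled input = 2834.9285 LSBs, so code = 2835.
V_rec = 0 + 2835·0.000805664 = 2.2840576 V.
V_in − V_rec = -5.76172e-05 V = -57.62 µV.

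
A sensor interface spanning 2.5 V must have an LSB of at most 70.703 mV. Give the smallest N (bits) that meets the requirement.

6 bits

Number of steps required ≥ 2.5 V / 70.703 mV = 35.36.
Need 2^N ≥ 35.36; 2^5 = 32, 2^6 = 64.
Minimum N = 6.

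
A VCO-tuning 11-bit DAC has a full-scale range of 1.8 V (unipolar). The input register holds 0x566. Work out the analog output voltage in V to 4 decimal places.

1.2146 V

LSB = 1.8 V / 2^11 = 0.879 mV.
Code 0x566 = 1382 decimal.
V_out = 0 + 1382 × 0.000878906 V = 1.21465 V.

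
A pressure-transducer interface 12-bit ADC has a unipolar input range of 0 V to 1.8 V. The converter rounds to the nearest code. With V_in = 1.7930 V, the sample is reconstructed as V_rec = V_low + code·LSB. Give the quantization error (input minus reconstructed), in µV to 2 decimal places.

One LSB is 1.8 V / 4096 = 439.45 µV.
(1.7930 − 0)/0.000439453 = 4080.0711; round gives code 4080.
V_rec = 0 + 4080·0.000439453 = 1.7929688 V.
Error = 1.7930 − 1.7929688 = 3.125e-05 V = 31.25 µV.

31.25 µV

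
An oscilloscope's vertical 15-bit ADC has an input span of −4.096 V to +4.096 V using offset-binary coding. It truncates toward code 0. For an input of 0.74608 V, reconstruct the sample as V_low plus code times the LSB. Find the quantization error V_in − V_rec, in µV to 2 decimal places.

LSB = 8.192/2^15 = 250.00 µV.
Scaled input = 19368.3200 LSBs, so code = 19368.
Reconstructed: 0.746 V.
Error = 0.74608 − 0.746 = 8e-05 V = 80.00 µV.

80.00 µV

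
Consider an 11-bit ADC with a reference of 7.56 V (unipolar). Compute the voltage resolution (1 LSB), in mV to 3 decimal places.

3.691 mV

Full-scale span = 7.56 V.
LSB = 7.56 / 2^11 = 7.56 / 2048 = 0.00369141 V = 3.691 mV.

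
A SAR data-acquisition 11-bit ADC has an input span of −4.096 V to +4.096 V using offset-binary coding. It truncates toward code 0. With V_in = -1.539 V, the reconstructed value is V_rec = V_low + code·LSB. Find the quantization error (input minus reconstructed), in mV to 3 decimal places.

One LSB is 8.192 V / 2048 = 4.000 mV.
(V_in − V_low)/LSB = (-1.539 − (−4.096))/0.004 = 639.2500 → code 639 (floor).
Code 639 maps back to (−4.096) + 639×0.004 V = -1.54 V.
Difference: 0.001 V → 1.000 mV.

1.000 mV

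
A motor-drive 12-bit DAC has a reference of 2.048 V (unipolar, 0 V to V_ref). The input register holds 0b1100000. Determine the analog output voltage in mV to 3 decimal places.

48.000 mV

LSB = 2.048 V / 2^12 = 0.500 mV.
Code 0b1100000 = 96 decimal.
V_out = 0 + 96 × 0.0005 V = 0.048 V.
= 48.000 mV.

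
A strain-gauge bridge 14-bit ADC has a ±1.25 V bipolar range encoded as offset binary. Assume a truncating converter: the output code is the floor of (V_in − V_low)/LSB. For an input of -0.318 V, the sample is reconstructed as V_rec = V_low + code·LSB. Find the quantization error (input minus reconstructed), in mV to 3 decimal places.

LSB = 2.5/2^14 = 152.59 µV.
Scaled input = 6107.9552 LSBs, so code = 6107.
Code 6107 maps back to (−1.25) + 6107×0.000152588 V = -0.31814575 V.
V_in − V_rec = 0.000145752 V = 0.146 mV.

0.146 mV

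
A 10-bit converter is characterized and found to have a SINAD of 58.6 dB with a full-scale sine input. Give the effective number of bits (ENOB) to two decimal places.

ENOB = (SINAD − 1.76) / 6.02 = (58.6 − 1.76)/6.02 = 9.442.

9.44 bits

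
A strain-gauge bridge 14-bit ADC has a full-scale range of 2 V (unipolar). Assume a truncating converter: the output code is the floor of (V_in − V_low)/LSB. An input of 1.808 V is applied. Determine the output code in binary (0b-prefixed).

code 0b11100111011011 (decimal 14811)

LSB = 2 V / 16384 = 122.07 µV.
(V_in − V_low)/LSB = (1.808 − 0) / 0.00012207 = 14811.136.
Floor → code 14811.
In binary (0b-prefixed): 0b11100111011011.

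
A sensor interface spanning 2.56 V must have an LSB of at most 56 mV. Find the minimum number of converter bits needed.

Number of steps required ≥ 2.56 V / 56 mV = 45.71.
Need 2^N ≥ 45.71; 2^5 = 32, 2^6 = 64.
Minimum N = 6.

6 bits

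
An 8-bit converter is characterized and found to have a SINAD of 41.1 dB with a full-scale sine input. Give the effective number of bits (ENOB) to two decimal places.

6.53 bits

ENOB = (SINAD − 1.76) / 6.02 = (41.1 − 1.76)/6.02 = 6.535.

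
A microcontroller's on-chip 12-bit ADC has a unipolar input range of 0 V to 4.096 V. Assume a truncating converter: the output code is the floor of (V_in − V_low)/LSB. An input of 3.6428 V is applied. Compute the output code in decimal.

code 3642

With 4096 levels over 4.096 V, one step is 1.000 mV.
Input sits at 3642.800 steps above V_low.
Floor → code 3642.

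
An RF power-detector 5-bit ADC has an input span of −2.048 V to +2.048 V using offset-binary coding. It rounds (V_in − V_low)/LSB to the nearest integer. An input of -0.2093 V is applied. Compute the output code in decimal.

With 32 levels over 4.096 V, one step is 128.000 mV.
(V_in − V_low)/LSB = (-0.2093 − (−2.048)) / 0.128 = 14.365.
So the output code is 14.

code 14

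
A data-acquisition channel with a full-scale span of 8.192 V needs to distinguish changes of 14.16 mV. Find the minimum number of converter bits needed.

10 bits

Number of steps required ≥ 8.192 V / 14.16 mV = 578.53.
Need 2^N ≥ 578.53; 2^9 = 512, 2^10 = 1024.
Minimum N = 10.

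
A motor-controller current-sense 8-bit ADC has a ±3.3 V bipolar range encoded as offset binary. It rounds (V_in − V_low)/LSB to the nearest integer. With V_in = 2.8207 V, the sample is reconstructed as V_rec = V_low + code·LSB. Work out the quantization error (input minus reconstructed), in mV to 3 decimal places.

Step size: 6.6 V ÷ 2^8 = 25.781 mV.
Scaled input = 237.4090 LSBs, so code = 237.
Code 237 maps back to (−3.3) + 237×0.0257812 V = 2.8101562 V.
Difference: 0.0105437 V → 10.544 mV.

10.544 mV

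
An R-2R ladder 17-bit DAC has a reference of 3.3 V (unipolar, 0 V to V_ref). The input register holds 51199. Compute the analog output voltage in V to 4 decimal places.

LSB = 3.3 V / 2^17 = 25.18 µV.
V_out = 0 + 51199 × 2.5177e-05 V = 1.28904 V.

1.2890 V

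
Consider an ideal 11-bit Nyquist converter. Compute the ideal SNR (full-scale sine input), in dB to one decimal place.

68.0 dB

SNR ≈ 6.02·N + 1.76 dB = 6.02·11 + 1.76 = 67.98 dB.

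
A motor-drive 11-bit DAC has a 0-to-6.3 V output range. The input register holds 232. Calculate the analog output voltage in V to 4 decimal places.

LSB = 6.3 V / 2^11 = 3.076 mV.
V_out = 0 + 232 × 0.00307617 V = 0.713672 V.

0.7137 V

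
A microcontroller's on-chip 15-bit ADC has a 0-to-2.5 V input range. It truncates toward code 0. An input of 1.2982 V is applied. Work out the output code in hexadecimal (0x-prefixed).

LSB = 2.5 V / 32768 = 76.29 µV.
(V_in − V_low)/LSB = (1.2982 − 0) / 7.62939e-05 = 17015.767.
⌊·⌋(17015.767) = 17015.
In hexadecimal (0x-prefixed): 0x4277.

code 0x4277 (decimal 17015)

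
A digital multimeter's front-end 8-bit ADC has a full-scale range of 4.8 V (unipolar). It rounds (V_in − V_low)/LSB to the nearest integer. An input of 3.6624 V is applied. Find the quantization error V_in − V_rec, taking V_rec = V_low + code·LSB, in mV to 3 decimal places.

Step size: 4.8 V ÷ 2^8 = 18.750 mV.
Scaled input = 195.3280 LSBs, so code = 195.
Reconstructed: 3.65625 V.
V_in − V_rec = 0.00615 V = 6.150 mV.

6.150 mV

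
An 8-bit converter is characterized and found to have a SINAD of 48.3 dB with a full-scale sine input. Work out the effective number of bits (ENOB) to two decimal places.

ENOB = (SINAD − 1.76) / 6.02 = (48.3 − 1.76)/6.02 = 7.731.

7.73 bits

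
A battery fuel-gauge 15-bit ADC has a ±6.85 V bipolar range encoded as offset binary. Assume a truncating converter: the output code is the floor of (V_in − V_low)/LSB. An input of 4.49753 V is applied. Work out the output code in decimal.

With 32768 levels over 13.7 V, one step is 418.09 µV.
Input sits at 27141.304 steps above V_low.
So the output code is 27141.

code 27141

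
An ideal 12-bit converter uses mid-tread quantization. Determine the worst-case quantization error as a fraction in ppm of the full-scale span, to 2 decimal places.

Rounding → worst-case error = ½ LSB = V_FS/2^13, so 1e+06/8192 = 122.07 ppm of full scale.

122.07 ppm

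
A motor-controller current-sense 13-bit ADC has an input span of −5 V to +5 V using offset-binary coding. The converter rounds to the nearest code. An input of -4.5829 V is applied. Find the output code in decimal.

With 8192 levels over 10 V, one step is 1.221 mV.
Input sits at 341.688 steps above V_low.
So the output code is 342.

code 342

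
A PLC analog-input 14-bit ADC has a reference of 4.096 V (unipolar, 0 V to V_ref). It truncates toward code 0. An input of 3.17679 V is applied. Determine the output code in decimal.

Full-scale span = 4.096 V; LSB = 4.096/2^14 = 250.00 µV.
(V_in − V_low)/LSB = (3.17679 − 0) / 0.00025 = 12707.160.
⌊·⌋(12707.160) = 12707.

code 12707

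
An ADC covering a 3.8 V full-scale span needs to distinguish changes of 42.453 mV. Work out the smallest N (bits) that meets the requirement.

7 bits

Number of steps required ≥ 3.8 V / 42.453 mV = 89.51.
Need 2^N ≥ 89.51; 2^6 = 64, 2^7 = 128.
Minimum N = 7.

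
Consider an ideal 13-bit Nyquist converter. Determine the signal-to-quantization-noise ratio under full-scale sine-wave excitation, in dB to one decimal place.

80.0 dB

SNR ≈ 6.02·N + 1.76 dB = 6.02·13 + 1.76 = 80.02 dB.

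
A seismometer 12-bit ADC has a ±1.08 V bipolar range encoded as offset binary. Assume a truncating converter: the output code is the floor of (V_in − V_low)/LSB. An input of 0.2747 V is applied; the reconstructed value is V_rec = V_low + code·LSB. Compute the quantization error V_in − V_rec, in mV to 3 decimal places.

One LSB is 2.16 V / 4096 = 0.527 mV.
Scaled input = 2568.9126 LSBs, so code = 2568.
Reconstructed: 0.27421875 V.
Error = 0.2747 − 0.27421875 = 0.00048125 V = 0.481 mV.

0.481 mV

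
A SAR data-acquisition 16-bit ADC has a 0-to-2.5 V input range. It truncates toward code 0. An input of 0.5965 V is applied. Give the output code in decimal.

code 15636

LSB = 2.5 V / 65536 = 38.15 µV.
Input sits at 15636.890 steps above V_low.
So the output code is 15636.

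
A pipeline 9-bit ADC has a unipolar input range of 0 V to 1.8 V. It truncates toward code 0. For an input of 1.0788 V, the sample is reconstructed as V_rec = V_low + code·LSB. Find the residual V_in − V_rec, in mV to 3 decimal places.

3.019 mV

Step size: 1.8 V ÷ 2^9 = 3.516 mV.
(V_in − V_low)/LSB = (1.0788 − 0)/0.00351563 = 306.8587 → code 306 (floor).
V_rec = 0 + 306·0.00351563 = 1.0757812 V.
Error = 1.0788 − 1.0757812 = 0.00301875 V = 3.019 mV.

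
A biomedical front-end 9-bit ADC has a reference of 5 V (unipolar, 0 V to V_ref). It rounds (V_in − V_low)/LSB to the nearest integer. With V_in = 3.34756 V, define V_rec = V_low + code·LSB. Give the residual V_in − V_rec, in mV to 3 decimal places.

LSB = 5/2^9 = 9.766 mV.
(3.34756 − 0)/0.00976562 = 342.7901; round gives code 343.
V_rec = 0 + 343·0.00976562 = 3.3496094 V.
V_in − V_rec = -0.00204937 V = -2.049 mV.

-2.049 mV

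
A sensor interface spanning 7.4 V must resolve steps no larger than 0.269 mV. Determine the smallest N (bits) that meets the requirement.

Number of steps required ≥ 7.4 V / 0.269 mV = 27509.29.
Need 2^N ≥ 27509.29; 2^14 = 16384, 2^15 = 32768.
Minimum N = 15.

15 bits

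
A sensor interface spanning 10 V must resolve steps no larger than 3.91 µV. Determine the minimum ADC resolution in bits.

22 bits

Number of steps required ≥ 10 V / 3.91 µV = 2557544.76.
Need 2^N ≥ 2557544.76; 2^21 = 2097152, 2^22 = 4194304.
Minimum N = 22.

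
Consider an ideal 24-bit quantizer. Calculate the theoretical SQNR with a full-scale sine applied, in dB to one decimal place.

SNR ≈ 6.02·N + 1.76 dB = 6.02·24 + 1.76 = 146.24 dB.

146.2 dB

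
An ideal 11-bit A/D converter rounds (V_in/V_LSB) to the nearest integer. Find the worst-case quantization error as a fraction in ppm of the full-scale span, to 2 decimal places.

244.14 ppm

Rounding → worst-case error = ½ LSB = V_FS/2^12, so 1e+06/4096 = 244.141 ppm of full scale.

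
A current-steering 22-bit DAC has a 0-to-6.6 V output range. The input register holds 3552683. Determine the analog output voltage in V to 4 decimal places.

LSB = 6.6 V / 2^22 = 1.57 µV.
V_out = 0 + 3552683 × 1.57356e-06 V = 5.59037 V.

5.5904 V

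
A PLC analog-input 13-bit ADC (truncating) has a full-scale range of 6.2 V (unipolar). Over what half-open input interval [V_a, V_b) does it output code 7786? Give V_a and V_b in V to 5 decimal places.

[5.89272 V, 5.89348 V)

LSB = 6.2/2^13 = 0.757 mV.
V_a = V_low + 7786·LSB = 5.89272 V; V_b = V_low + 7787·LSB = 5.89348 V.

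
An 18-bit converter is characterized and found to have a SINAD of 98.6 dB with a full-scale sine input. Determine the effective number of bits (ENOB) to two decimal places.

ENOB = (SINAD − 1.76) / 6.02 = (98.6 − 1.76)/6.02 = 16.086.

16.09 bits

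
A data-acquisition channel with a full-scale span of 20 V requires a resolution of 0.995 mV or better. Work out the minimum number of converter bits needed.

15 bits

Number of steps required ≥ 20 V / 0.995 mV = 20100.50.
Need 2^N ≥ 20100.50; 2^14 = 16384, 2^15 = 32768.
Minimum N = 15.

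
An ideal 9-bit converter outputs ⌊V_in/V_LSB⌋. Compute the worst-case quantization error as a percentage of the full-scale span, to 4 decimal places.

0.1953 %

Truncating → worst-case error = 1 LSB = V_FS/2^9, so 100/512 = 0.195312 % of full scale.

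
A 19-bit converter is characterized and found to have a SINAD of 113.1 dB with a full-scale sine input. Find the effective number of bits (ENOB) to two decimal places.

18.50 bits

ENOB = (SINAD − 1.76) / 6.02 = (113.1 − 1.76)/6.02 = 18.495.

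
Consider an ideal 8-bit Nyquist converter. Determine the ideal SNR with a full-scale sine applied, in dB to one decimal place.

SNR ≈ 6.02·N + 1.76 dB = 6.02·8 + 1.76 = 49.92 dB.

49.9 dB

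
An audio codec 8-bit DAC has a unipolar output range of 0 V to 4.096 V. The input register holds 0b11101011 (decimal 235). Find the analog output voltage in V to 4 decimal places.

LSB = 4.096 V / 2^8 = 16.000 mV.
Code 0b11101011 = 235 decimal.
V_out = 0 + 235 × 0.016 V = 3.76 V.

3.7600 V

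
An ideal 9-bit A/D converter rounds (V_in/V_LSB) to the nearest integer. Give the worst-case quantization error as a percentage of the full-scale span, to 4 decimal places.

0.0977 %

Rounding → worst-case error = ½ LSB = V_FS/2^10, so 100/1024 = 0.0976562 % of full scale.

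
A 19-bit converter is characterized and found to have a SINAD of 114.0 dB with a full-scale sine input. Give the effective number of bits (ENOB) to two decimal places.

18.64 bits

ENOB = (SINAD − 1.76) / 6.02 = (114.0 − 1.76)/6.02 = 18.645.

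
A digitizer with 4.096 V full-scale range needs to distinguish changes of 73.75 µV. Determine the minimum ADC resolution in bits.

16 bits

Number of steps required ≥ 4.096 V / 73.75 µV = 55538.98.
Need 2^N ≥ 55538.98; 2^15 = 32768, 2^16 = 65536.
Minimum N = 16.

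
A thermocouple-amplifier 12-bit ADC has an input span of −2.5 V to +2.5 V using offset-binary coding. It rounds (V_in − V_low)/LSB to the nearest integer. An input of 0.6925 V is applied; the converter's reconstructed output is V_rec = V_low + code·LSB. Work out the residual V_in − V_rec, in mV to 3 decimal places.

One LSB is 5 V / 4096 = 1.221 mV.
Scaled input = 2615.2960 LSBs, so code = 2615.
Reconstructed: 0.69213867 V.
V_in − V_rec = 0.000361328 V = 0.361 mV.

0.361 mV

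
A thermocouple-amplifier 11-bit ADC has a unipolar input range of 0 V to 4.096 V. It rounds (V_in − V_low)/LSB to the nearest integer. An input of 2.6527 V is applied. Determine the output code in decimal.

With 2048 levels over 4.096 V, one step is 2.000 mV.
(V_in − V_low)/LSB = (2.6527 − 0) / 0.002 = 1326.350.
round(1326.350) = 1326.

code 1326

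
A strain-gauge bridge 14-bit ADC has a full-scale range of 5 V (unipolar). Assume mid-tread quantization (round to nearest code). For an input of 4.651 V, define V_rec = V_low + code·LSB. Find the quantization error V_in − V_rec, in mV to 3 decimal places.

One LSB is 5 V / 16384 = 305.18 µV.
(4.651 − 0)/0.000305176 = 15240.3968; round gives code 15240.
Reconstructed: 4.6508789 V.
Difference: 0.000121094 V → 0.121 mV.

0.121 mV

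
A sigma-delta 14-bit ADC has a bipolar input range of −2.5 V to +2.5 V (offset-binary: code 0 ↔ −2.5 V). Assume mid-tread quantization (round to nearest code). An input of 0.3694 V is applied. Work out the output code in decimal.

With 16384 levels over 5 V, one step is 305.18 µV.
Input sits at 9402.450 steps above V_low.
Round → code 9402.

code 9402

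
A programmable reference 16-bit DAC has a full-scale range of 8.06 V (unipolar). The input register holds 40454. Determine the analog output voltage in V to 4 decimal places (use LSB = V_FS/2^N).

4.9753 V

LSB = 8.06 V / 2^16 = 122.99 µV.
V_out = 0 + 40454 × 0.000122986 V = 4.97527 V.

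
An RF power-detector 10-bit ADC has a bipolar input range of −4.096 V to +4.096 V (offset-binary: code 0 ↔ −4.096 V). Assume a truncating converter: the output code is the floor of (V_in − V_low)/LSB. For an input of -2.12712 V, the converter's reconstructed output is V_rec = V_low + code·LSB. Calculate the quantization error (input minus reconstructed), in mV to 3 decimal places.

One LSB is 8.192 V / 1024 = 8.000 mV.
(-2.12712 − (−4.096))/0.008 = 246.1100; ⌊·⌋ gives code 246.
Reconstructed: -2.128 V.
V_in − V_rec = 0.00088 V = 0.880 mV.

0.880 mV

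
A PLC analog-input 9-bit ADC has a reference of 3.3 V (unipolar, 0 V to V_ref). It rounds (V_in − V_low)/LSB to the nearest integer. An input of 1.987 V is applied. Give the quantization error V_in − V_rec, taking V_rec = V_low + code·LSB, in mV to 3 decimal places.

LSB = 3.3/2^9 = 6.445 mV.
(V_in − V_low)/LSB = (1.987 − 0)/0.00644531 = 308.2861 → code 308 (round).
Code 308 maps back to 0 + 308×0.00644531 V = 1.9851562 V.
Difference: 0.00184375 V → 1.844 mV.

1.844 mV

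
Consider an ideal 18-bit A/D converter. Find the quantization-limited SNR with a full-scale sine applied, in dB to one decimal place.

SNR ≈ 6.02·N + 1.76 dB = 6.02·18 + 1.76 = 110.12 dB.

110.1 dB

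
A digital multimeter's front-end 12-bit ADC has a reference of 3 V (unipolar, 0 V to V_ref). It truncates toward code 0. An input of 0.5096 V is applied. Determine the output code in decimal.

With 4096 levels over 3 V, one step is 0.732 mV.
(0.5096 − 0) / 0.000732422 = 695.774 LSBs.
Floor → code 695.

code 695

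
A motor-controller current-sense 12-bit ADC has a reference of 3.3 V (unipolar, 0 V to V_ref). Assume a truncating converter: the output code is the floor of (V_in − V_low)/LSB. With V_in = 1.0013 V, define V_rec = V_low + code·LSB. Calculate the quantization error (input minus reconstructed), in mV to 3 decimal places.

One LSB is 3.3 V / 4096 = 0.806 mV.
(V_in − V_low)/LSB = (1.0013 − 0)/0.000805664 = 1242.8257 → code 1242 (floor).
V_rec = 0 + 1242·0.000805664 = 1.0006348 V.
Error = 1.0013 − 1.0006348 = 0.000665234 V = 0.665 mV.

0.665 mV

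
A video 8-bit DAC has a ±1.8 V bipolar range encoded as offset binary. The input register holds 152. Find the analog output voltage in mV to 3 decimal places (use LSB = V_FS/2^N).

LSB = 3.6 V / 2^8 = 14.062 mV.
V_out = (−1.8) + 152 × 0.0140625 V = 0.3375 V.
= 337.500 mV.

337.500 mV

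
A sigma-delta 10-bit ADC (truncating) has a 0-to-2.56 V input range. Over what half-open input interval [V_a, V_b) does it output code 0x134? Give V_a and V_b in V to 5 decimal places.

LSB = 2.56/2^10 = 2.500 mV.
Code 0x134 = 308 decimal.
V_a = V_low + 308·LSB = 0.77 V; V_b = V_low + 309·LSB = 0.7725 V.

[0.77000 V, 0.77250 V)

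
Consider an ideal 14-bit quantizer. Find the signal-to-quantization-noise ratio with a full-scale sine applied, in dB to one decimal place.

86.0 dB

SNR ≈ 6.02·N + 1.76 dB = 6.02·14 + 1.76 = 86.04 dB.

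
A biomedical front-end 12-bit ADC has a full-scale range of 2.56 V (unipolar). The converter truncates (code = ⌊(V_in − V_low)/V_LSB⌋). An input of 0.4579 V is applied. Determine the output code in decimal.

code 732

LSB = 2.56 V / 4096 = 0.625 mV.
Input sits at 732.640 steps above V_low.
Floor → code 732.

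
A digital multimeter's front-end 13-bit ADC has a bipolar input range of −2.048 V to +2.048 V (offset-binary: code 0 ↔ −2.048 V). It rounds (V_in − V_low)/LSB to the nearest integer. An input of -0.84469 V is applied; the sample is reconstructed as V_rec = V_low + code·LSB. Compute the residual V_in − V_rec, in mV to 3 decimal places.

-0.190 mV

Step size: 4.096 V ÷ 2^13 = 0.500 mV.
(V_in − V_low)/LSB = (-0.84469 − (−2.048))/0.0005 = 2406.6200 → code 2407 (round).
V_rec = (−2.048) + 2407·0.0005 = -0.8445 V.
Error = -0.84469 − (−0.8445) = -0.00019 V = -0.190 mV.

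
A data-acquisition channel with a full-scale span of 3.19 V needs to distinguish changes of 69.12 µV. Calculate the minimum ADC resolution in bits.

Number of steps required ≥ 3.19 V / 69.12 µV = 46151.62.
Need 2^N ≥ 46151.62; 2^15 = 32768, 2^16 = 65536.
Minimum N = 16.

16 bits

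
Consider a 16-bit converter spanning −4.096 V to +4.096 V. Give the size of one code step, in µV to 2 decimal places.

125.00 µV

Full-scale span = 8.192 V.
LSB = 8.192 / 2^16 = 8.192 / 65536 = 0.000125 V = 125.00 µV.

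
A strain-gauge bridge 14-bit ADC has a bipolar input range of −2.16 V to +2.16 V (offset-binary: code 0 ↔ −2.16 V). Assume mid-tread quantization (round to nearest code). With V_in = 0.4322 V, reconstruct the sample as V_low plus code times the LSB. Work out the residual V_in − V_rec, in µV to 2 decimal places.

41.80 µV

One LSB is 4.32 V / 16384 = 263.67 µV.
(V_in − V_low)/LSB = (0.4322 − (−2.16))/0.000263672 = 9831.1585 → code 9831 (round).
Reconstructed: 0.4321582 V.
V_in − V_rec = 4.17969e-05 V = 41.80 µV.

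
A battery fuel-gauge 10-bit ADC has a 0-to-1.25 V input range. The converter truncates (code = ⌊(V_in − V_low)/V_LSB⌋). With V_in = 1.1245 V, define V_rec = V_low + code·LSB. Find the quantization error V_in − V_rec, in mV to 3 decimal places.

LSB = 1.25/2^10 = 1.221 mV.
(V_in − V_low)/LSB = (1.1245 − 0)/0.0012207 = 921.1904 → code 921 (floor).
Reconstructed: 1.1242676 V.
Error = 1.1245 − 1.1242676 = 0.000232422 V = 0.232 mV.

0.232 mV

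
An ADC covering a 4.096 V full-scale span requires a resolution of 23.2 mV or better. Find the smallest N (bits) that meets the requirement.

Number of steps required ≥ 4.096 V / 23.2 mV = 176.55.
Need 2^N ≥ 176.55; 2^7 = 128, 2^8 = 256.
Minimum N = 8.

8 bits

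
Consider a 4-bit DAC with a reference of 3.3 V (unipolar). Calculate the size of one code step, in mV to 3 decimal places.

Full-scale span = 3.3 V.
LSB = 3.3 / 2^4 = 3.3 / 16 = 0.20625 V = 206.250 mV.

206.250 mV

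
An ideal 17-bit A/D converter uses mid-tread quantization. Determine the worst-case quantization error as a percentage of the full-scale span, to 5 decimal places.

0.00038 %

Rounding → worst-case error = ½ LSB = V_FS/2^18, so 100/262144 = 0.00038147 % of full scale.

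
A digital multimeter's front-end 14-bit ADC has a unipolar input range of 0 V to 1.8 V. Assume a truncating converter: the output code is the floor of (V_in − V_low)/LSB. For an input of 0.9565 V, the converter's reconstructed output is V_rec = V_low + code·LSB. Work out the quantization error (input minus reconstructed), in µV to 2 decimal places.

30.27 µV

One LSB is 1.8 V / 16384 = 109.86 µV.
(0.9565 − 0)/0.000109863 = 8706.2756; ⌊·⌋ gives code 8706.
V_rec = 0 + 8706·0.000109863 = 0.95646973 V.
V_in − V_rec = 3.02734e-05 V = 30.27 µV.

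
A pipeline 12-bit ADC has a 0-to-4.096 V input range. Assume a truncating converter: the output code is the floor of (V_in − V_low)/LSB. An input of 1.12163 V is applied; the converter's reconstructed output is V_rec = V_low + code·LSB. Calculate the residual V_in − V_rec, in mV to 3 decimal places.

LSB = 4.096/2^12 = 1.000 mV.
(1.12163 − 0)/0.001 = 1121.6300; ⌊·⌋ gives code 1121.
Reconstructed: 1.121 V.
Error = 1.12163 − 1.121 = 0.00063 V = 0.630 mV.

0.630 mV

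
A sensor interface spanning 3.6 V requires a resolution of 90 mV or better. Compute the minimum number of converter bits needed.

6 bits

Number of steps required ≥ 3.6 V / 90 mV = 40.00.
Need 2^N ≥ 40.00; 2^5 = 32, 2^6 = 64.
Minimum N = 6.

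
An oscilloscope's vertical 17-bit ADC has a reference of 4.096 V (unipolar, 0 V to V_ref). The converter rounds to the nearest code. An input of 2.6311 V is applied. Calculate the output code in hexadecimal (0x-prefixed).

LSB = 4.096 V / 131072 = 31.25 µV.
Input sits at 84195.200 steps above V_low.
round(84195.200) = 84195.
In hexadecimal (0x-prefixed): 0x148E3.

code 0x148E3 (decimal 84195)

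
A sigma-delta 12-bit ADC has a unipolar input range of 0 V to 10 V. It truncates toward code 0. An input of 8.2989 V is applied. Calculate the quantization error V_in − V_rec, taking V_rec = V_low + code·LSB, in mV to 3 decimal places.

0.560 mV

Step size: 10 V ÷ 2^12 = 2.441 mV.
(8.2989 − 0)/0.00244141 = 3399.2294; ⌊·⌋ gives code 3399.
Reconstructed: 8.2983398 V.
V_in − V_rec = 0.000560156 V = 0.560 mV.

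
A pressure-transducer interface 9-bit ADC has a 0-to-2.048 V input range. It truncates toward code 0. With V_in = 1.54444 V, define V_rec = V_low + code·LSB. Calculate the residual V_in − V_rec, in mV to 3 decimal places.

0.440 mV

LSB = 2.048/2^9 = 4.000 mV.
(1.54444 − 0)/0.004 = 386.1100; ⌊·⌋ gives code 386.
V_rec = 0 + 386·0.004 = 1.544 V.
Difference: 0.00044 V → 0.440 mV.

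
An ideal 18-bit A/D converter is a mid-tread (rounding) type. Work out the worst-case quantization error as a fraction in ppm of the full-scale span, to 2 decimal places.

1.91 ppm

Rounding → worst-case error = ½ LSB = V_FS/2^19, so 1e+06/524288 = 1.90735 ppm of full scale.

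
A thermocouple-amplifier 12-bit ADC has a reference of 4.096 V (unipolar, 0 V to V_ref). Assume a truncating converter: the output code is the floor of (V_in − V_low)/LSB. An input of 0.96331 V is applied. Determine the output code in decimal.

With 4096 levels over 4.096 V, one step is 1.000 mV.
(0.96331 − 0) / 0.001 = 963.310 LSBs.
So the output code is 963.

code 963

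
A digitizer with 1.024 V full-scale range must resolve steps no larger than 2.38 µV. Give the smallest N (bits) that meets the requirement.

Number of steps required ≥ 1.024 V / 2.38 µV = 430252.10.
Need 2^N ≥ 430252.10; 2^18 = 262144, 2^19 = 524288.
Minimum N = 19.

19 bits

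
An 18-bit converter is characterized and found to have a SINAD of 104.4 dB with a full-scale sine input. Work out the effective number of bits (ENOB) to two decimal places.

ENOB = (SINAD − 1.76) / 6.02 = (104.4 − 1.76)/6.02 = 17.050.

17.05 bits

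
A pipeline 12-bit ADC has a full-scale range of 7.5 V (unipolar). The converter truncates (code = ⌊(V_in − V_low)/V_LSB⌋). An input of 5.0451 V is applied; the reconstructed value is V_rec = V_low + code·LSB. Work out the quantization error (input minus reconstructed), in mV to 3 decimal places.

Step size: 7.5 V ÷ 2^12 = 1.831 mV.
(5.0451 − 0)/0.00183105 = 2755.2973; ⌊·⌋ gives code 2755.
V_rec = 0 + 2755·0.00183105 = 5.0445557 V.
Difference: 0.000544336 V → 0.544 mV.

0.544 mV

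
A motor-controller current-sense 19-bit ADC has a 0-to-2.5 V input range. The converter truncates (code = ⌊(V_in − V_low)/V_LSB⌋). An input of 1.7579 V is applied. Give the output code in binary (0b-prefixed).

code 0b1011010000000010010 (decimal 368658)

Full-scale span = 2.5 V; LSB = 2.5/2^19 = 4.77 µV.
(1.7579 − 0) / 4.76837e-06 = 368658.350 LSBs.
⌊·⌋(368658.350) = 368658.
In binary (0b-prefixed): 0b1011010000000010010.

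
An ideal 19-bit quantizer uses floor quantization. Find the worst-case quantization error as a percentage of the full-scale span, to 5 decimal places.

0.00019 %

Truncating → worst-case error = 1 LSB = V_FS/2^19, so 100/524288 = 0.000190735 % of full scale.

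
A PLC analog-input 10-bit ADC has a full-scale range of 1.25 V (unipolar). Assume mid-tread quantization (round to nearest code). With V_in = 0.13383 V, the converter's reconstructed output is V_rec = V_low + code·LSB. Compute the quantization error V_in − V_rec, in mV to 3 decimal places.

One LSB is 1.25 V / 1024 = 1.221 mV.
(0.13383 − 0)/0.0012207 = 109.6335; round gives code 110.
V_rec = 0 + 110·0.0012207 = 0.13427734 V.
V_in − V_rec = -0.000447344 V = -0.447 mV.

-0.447 mV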